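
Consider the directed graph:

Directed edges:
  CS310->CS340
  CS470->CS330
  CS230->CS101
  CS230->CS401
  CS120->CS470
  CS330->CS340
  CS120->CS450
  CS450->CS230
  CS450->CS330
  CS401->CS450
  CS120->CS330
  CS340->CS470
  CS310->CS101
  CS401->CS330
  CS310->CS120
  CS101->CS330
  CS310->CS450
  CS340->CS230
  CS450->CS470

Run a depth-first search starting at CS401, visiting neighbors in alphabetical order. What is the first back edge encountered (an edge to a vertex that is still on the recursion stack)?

DFS from CS401 (visiting neighbors in alphabetical order); mark gray on enter, black on exit:
CS401 gray
  CS330 gray
    CS340 gray
      CS230 gray
        CS101 gray
          CS101→CS330: CS330 is gray → back edge
First back edge: CS101 → CS330.

CS101→CS330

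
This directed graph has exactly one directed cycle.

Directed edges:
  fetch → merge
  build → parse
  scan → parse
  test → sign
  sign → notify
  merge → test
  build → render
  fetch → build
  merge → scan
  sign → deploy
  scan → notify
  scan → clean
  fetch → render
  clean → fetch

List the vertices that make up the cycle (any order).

DFS with gray/black marking from fetch:
fetch gray
  render gray
  render black
  merge gray
    test gray
      sign gray
        deploy gray
        deploy black
        notify gray
        notify black
      sign black
    test black
    scan gray
      scan→notify: notify black — skip
      parse gray
      parse black
      clean gray
        clean→fetch: fetch is gray → back edge
Back edge closes the cycle fetch → merge → scan → clean → fetch; its vertices are {scan, clean, fetch, merge}.

scan, clean, fetch, merge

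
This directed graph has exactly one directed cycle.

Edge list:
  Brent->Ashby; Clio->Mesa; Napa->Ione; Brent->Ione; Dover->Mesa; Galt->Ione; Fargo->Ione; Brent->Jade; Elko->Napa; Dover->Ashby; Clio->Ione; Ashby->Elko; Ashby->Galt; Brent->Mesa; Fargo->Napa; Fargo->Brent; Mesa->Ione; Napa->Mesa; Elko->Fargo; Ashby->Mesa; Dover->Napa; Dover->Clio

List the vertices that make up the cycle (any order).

Elko, Ashby, Brent, Fargo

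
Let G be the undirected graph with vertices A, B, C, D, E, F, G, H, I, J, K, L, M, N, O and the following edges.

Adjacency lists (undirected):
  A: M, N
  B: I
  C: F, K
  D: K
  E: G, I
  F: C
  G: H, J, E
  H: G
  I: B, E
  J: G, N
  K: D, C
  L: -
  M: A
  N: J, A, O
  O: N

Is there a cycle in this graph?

No

DFS, tracking each vertex's parent; an edge to a visited non-parent vertex closes a cycle.
Start from F:
visit F (parent –)
  visit C (parent F)
    C–F: parent, skip
    visit K (parent C)
      visit D (parent K)
        D–K: parent, skip
      K–C: parent, skip
visit A (parent –)
  visit M (parent A)
    M–A: parent, skip
  visit N (parent A)
    visit J (parent N)
      visit G (parent J)
        visit H (parent G)
          H–G: parent, skip
        G–J: parent, skip
        visit E (parent G)
          E–G: parent, skip
          visit I (parent E)
            visit B (parent I)
              B–I: parent, skip
            I–E: parent, skip
      J–N: parent, skip
    N–A: parent, skip
    visit O (parent N)
      O–N: parent, skip
visit L (parent –)
No non-parent visited neighbor found — the graph is a forest.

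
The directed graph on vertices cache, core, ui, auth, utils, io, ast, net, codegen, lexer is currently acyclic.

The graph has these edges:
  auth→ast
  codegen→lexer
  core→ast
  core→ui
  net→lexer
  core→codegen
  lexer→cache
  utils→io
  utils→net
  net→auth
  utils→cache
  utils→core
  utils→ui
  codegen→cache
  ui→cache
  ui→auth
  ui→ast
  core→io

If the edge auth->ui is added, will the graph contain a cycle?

Adding auth→ui creates a cycle iff ui can already reach auth.
Path from ui: ui → auth.
So ui → … → auth → ui is a cycle.

Yes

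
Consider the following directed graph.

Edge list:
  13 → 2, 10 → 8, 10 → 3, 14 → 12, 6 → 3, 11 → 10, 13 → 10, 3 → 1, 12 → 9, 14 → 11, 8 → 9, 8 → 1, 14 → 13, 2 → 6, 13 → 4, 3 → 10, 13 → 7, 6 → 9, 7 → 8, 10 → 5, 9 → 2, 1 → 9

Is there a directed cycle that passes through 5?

No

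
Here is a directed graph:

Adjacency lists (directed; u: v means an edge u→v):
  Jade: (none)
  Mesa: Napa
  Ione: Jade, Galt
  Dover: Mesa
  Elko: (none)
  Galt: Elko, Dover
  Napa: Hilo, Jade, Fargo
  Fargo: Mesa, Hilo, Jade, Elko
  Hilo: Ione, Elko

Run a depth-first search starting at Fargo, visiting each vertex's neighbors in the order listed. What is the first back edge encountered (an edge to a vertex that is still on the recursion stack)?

Dover→Mesa

DFS from Fargo (visiting each vertex's neighbors in the order listed); mark gray on enter, black on exit:
Fargo gray
  Mesa gray
    Napa gray
      Hilo gray
        Ione gray
          Jade gray
          Jade black
          Galt gray
            Elko gray
            Elko black
            Dover gray
              Dover→Mesa: Mesa is gray → back edge
First back edge: Dover → Mesa.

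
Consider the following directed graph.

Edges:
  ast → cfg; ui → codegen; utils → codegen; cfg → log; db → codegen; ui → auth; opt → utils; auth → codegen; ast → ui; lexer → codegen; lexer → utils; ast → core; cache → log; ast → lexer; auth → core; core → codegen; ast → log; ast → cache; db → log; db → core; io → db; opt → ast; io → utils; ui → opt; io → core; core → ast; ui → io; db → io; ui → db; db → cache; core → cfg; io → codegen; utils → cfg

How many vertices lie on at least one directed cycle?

7

A vertex is on a directed cycle iff it belongs to a strongly connected component of size ≥ 2 (or has a self-loop).
The vertices on cycles are {db, io, ui, ast, opt, auth, core} — 7 in total.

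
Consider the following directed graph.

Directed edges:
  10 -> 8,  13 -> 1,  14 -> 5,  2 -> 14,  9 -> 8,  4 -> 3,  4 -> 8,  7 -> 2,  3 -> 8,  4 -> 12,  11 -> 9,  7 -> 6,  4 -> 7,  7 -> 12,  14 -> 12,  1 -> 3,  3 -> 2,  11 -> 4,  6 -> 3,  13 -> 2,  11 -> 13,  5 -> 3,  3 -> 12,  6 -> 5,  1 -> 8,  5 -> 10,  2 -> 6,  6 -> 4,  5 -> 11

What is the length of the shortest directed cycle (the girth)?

For each vertex v, BFS finds the shortest path from v back to v.
The shortest such closed walk is 4 → 7 → 6 → 4, length 3.

3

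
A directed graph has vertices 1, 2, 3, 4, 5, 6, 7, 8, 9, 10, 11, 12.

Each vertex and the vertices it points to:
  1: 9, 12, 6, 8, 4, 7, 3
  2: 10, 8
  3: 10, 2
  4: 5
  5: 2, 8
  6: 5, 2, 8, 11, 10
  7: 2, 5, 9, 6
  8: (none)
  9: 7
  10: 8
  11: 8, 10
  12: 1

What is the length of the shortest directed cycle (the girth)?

2

For each vertex v, BFS finds the shortest path from v back to v.
The shortest such closed walk is 1 → 12 → 1, length 2.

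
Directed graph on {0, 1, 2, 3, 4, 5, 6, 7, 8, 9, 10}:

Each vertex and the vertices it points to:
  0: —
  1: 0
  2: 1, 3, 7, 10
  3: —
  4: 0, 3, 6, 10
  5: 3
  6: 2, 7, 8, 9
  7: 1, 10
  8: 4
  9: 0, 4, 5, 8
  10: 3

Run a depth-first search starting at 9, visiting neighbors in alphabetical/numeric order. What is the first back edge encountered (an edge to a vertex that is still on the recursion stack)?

8->4

DFS from 9 (visiting neighbors in alphabetical/numeric order); mark gray on enter, black on exit:
9 gray
  0 gray
  0 black
  4 gray
    4→0: 0 black — skip
    3 gray
    3 black
    6 gray
      2 gray
        1 gray
          1→0: 0 black — skip
        1 black
        2→3: 3 black — skip
        7 gray
          7→1: 1 black — skip
          10 gray
            10→3: 3 black — skip
          10 black
        7 black
        2→10: 10 black — skip
      2 black
      6→7: 7 black — skip
      8 gray
        8→4: 4 is gray → back edge
First back edge: 8 → 4.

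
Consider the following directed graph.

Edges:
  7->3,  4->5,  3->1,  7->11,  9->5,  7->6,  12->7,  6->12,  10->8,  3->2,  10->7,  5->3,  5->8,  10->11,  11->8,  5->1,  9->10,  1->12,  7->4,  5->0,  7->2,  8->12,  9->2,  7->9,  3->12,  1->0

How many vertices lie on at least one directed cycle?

A vertex is on a directed cycle iff it belongs to a strongly connected component of size ≥ 2 (or has a self-loop).
The vertices on cycles are {1, 3, 4, 5, 6, 7, 8, 9, 10, 11, 12} — 11 in total.

11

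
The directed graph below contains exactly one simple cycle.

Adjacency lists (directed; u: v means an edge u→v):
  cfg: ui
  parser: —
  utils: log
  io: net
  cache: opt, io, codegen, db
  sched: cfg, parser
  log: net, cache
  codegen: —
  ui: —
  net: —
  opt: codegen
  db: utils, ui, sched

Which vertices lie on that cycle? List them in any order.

db, log, cache, utils

DFS with gray/black marking from cache:
cache gray
  opt gray
    codegen gray
    codegen black
  opt black
  io gray
    net gray
    net black
  io black
  cache→codegen: codegen black — skip
  db gray
    utils gray
      log gray
        log→net: net black — skip
        log→cache: cache is gray → back edge
Back edge closes the cycle cache → db → utils → log → cache; its vertices are {db, log, cache, utils}.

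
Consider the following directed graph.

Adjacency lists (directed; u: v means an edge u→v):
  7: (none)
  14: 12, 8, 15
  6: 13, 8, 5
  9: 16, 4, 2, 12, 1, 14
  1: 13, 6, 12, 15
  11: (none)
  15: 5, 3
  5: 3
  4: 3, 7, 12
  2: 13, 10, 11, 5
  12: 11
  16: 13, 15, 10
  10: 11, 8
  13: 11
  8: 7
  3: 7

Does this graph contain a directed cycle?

No

DFS with white/gray/black marking, starting from 15:
15 gray
  5 gray
    3 gray
      7 gray
      7 black
    3 black
  5 black
  15→3: 3 black — skip
15 black
14 gray
  12 gray
    11 gray
    11 black
  12 black
  8 gray
    8→7: 7 black — skip
  8 black
  14→15: 15 black — skip
14 black
6 gray
  13 gray
    13→11: 11 black — skip
  13 black
  6→8: 8 black — skip
  6→5: 5 black — skip
6 black
9 gray
  16 gray
    16→13: 13 black — skip
    16→15: 15 black — skip
    10 gray
      10→11: 11 black — skip
      10→8: 8 black — skip
    10 black
  16 black
  4 gray
    4→3: 3 black — skip
    4→7: 7 black — skip
    4→12: 12 black — skip
  4 black
  2 gray
    2→13: 13 black — skip
    2→10: 10 black — skip
    2→11: 11 black — skip
    2→5: 5 black — skip
  2 black
  9→12: 12 black — skip
  1 gray
    1→13: 13 black — skip
    1→6: 6 black — skip
    1→12: 12 black — skip
    1→15: 15 black — skip
  1 black
  9→14: 14 black — skip
9 black
Every edge goes to a white or black vertex — no back edge, so the graph is acyclic.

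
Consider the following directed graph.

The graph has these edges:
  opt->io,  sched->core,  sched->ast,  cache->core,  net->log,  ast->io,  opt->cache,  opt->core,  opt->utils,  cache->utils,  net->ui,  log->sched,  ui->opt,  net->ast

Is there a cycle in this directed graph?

DFS with white/gray/black marking, starting from cache:
cache gray
  core gray
  core black
  utils gray
  utils black
cache black
ui gray
  opt gray
    opt→utils: utils black — skip
    opt→core: core black — skip
    io gray
    io black
    opt→cache: cache black — skip
  opt black
ui black
sched gray
  sched→core: core black — skip
  ast gray
    ast→io: io black — skip
  ast black
sched black
net gray
  net→ast: ast black — skip
  log gray
    log→sched: sched black — skip
  log black
  net→ui: ui black — skip
net black
Every edge goes to a white or black vertex — no back edge, so the graph is acyclic.

No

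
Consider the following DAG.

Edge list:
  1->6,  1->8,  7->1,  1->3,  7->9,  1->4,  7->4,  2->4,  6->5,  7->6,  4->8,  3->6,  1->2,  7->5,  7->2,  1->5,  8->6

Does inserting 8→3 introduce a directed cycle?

Adding 8→3 creates a cycle iff 3 can already reach 8.
Explore from 3: no path reaches 8. The graph stays acyclic.

No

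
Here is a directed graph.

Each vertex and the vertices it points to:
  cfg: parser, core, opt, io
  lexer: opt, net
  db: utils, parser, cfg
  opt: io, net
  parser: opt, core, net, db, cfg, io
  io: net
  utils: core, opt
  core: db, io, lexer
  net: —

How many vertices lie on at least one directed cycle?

5

A vertex is on a directed cycle iff it belongs to a strongly connected component of size ≥ 2 (or has a self-loop).
The vertices on cycles are {db, cfg, core, utils, parser} — 5 in total.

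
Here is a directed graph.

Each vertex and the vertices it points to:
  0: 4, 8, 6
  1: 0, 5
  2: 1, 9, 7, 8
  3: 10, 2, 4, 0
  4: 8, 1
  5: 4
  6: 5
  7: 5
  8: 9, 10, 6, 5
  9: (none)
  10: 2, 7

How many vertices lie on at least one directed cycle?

A vertex is on a directed cycle iff it belongs to a strongly connected component of size ≥ 2 (or has a self-loop).
The vertices on cycles are {0, 1, 2, 4, 5, 6, 7, 8, 10} — 9 in total.

9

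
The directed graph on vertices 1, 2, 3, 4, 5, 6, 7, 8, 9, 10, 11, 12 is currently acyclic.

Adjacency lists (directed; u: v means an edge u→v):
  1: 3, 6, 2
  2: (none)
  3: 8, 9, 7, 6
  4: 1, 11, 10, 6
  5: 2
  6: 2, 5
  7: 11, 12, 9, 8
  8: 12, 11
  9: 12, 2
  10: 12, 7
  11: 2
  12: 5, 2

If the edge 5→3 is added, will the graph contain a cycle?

Adding 5→3 creates a cycle iff 3 can already reach 5.
Path from 3: 3 → 6 → 5.
So 3 → … → 5 → 3 is a cycle.

Yes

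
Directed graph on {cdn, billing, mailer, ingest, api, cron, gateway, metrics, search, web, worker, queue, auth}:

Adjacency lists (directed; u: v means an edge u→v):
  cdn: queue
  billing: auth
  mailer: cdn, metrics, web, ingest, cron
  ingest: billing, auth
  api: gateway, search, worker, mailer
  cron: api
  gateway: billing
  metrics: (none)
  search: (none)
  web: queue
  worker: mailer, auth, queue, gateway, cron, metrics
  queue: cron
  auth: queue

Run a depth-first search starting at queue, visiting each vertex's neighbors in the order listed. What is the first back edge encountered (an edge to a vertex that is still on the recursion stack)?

DFS from queue (visiting each vertex's neighbors in the order listed); mark gray on enter, black on exit:
queue gray
  cron gray
    api gray
      gateway gray
        billing gray
          auth gray
            auth→queue: queue is gray → back edge
First back edge: auth → queue.

auth->queue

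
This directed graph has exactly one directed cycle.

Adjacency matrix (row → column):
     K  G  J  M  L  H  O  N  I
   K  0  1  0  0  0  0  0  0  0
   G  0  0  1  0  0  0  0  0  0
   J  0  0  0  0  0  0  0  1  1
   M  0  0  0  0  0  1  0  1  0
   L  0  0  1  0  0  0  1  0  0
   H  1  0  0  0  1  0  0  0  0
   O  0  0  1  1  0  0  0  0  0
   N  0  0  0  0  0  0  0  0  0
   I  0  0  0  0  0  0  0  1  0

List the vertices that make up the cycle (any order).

H, L, M, O

DFS with gray/black marking from H:
H gray
  K gray
    G gray
      J gray
        N gray
        N black
        I gray
          I→N: N black — skip
        I black
      J black
    G black
  K black
  L gray
    O gray
      M gray
        M→N: N black — skip
        M→H: H is gray → back edge
Back edge closes the cycle H → L → O → M → H; its vertices are {H, L, M, O}.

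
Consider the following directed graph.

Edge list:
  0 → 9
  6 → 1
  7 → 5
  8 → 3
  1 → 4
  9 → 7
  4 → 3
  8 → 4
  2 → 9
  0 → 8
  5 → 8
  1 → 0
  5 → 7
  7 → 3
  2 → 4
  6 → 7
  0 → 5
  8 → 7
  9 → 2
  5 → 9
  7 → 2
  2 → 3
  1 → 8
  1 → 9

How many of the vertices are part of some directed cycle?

5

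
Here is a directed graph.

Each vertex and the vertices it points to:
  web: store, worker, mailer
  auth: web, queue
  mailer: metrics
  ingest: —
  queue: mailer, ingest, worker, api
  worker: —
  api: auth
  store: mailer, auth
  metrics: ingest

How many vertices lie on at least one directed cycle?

5

A vertex is on a directed cycle iff it belongs to a strongly connected component of size ≥ 2 (or has a self-loop).
The vertices on cycles are {api, web, auth, queue, store} — 5 in total.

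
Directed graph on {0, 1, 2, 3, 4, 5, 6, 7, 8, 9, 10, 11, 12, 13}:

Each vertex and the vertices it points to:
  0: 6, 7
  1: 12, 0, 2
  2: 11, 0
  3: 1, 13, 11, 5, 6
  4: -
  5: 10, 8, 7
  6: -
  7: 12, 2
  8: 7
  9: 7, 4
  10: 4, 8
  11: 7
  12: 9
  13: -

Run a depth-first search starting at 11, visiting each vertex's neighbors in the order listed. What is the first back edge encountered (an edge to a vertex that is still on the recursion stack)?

DFS from 11 (visiting each vertex's neighbors in the order listed); mark gray on enter, black on exit:
11 gray
  7 gray
    12 gray
      9 gray
        9→7: 7 is gray → back edge
First back edge: 9 → 7.

9->7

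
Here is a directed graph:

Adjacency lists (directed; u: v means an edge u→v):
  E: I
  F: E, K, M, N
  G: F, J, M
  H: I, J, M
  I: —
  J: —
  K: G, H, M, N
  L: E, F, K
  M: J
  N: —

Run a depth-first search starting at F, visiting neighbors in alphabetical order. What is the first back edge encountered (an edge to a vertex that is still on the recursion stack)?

G→F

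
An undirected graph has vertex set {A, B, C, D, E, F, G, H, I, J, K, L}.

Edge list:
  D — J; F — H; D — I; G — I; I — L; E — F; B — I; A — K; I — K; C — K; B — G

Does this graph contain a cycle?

DFS, tracking each vertex's parent; an edge to a visited non-parent vertex closes a cycle.
Start from A:
visit A (parent –)
  visit K (parent A)
    K–A: parent, skip
    visit I (parent K)
      visit G (parent I)
        G–I: parent, skip
        visit B (parent G)
          B–G: parent, skip
          B–I: I visited and ≠ parent → cycle
Cycle: I – G – B – I.

Yes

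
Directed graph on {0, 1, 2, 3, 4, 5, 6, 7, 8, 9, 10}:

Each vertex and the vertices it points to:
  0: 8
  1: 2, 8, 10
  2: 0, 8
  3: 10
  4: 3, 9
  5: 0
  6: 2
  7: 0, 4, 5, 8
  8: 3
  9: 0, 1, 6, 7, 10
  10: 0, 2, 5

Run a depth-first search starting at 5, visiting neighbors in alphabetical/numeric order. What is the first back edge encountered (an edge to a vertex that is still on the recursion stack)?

10→0

DFS from 5 (visiting neighbors in alphabetical/numeric order); mark gray on enter, black on exit:
5 gray
  0 gray
    8 gray
      3 gray
        10 gray
          10→0: 0 is gray → back edge
First back edge: 10 → 0.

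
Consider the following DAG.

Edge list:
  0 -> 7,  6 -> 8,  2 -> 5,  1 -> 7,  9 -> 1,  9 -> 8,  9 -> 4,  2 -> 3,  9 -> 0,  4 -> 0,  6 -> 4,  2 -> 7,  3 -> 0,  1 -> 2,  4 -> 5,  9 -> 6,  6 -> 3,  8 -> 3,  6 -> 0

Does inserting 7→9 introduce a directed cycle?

Yes

Adding 7→9 creates a cycle iff 9 can already reach 7.
Path from 9: 9 → 1 → 7.
So 9 → … → 7 → 9 is a cycle.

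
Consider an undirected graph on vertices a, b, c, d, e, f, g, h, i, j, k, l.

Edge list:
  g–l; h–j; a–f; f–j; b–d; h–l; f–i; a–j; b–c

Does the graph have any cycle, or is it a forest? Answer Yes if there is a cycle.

Yes

DFS, tracking each vertex's parent; an edge to a visited non-parent vertex closes a cycle.
Start from h:
visit h (parent –)
  visit j (parent h)
    visit f (parent j)
      visit i (parent f)
        i–f: parent, skip
      visit a (parent f)
        a–f: parent, skip
        a–j: j visited and ≠ parent → cycle
Cycle: j – f – a – j.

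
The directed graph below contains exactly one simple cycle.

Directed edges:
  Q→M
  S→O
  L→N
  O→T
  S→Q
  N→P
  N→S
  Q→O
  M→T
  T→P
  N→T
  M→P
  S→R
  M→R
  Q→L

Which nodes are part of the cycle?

DFS with gray/black marking from S:
S gray
  R gray
  R black
  O gray
    T gray
      P gray
      P black
    T black
  O black
  Q gray
    M gray
      M→T: T black — skip
      M→R: R black — skip
      M→P: P black — skip
    M black
    Q→O: O black — skip
    L gray
      N gray
        N→P: P black — skip
        N→T: T black — skip
        N→S: S is gray → back edge
Back edge closes the cycle S → Q → L → N → S; its vertices are {L, N, Q, S}.

L, N, Q, S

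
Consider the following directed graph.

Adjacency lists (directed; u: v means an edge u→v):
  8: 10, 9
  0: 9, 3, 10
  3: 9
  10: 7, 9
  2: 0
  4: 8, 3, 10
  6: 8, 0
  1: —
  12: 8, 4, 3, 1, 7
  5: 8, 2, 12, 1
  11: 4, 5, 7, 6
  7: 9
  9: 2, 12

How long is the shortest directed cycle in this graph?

For each vertex v, BFS finds the shortest path from v back to v.
The shortest such closed walk is 2 → 0 → 9 → 2, length 3.

3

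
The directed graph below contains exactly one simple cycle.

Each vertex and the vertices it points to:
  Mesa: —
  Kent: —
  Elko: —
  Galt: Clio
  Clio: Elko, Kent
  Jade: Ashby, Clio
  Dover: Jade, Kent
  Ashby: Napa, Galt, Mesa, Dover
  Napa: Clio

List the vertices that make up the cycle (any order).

DFS with gray/black marking from Jade:
Jade gray
  Ashby gray
    Napa gray
      Clio gray
        Elko gray
        Elko black
        Kent gray
        Kent black
      Clio black
    Napa black
    Galt gray
      Galt→Clio: Clio black — skip
    Galt black
    Mesa gray
    Mesa black
    Dover gray
      Dover→Jade: Jade is gray → back edge
Back edge closes the cycle Jade → Ashby → Dover → Jade; its vertices are {Jade, Ashby, Dover}.

Jade, Ashby, Dover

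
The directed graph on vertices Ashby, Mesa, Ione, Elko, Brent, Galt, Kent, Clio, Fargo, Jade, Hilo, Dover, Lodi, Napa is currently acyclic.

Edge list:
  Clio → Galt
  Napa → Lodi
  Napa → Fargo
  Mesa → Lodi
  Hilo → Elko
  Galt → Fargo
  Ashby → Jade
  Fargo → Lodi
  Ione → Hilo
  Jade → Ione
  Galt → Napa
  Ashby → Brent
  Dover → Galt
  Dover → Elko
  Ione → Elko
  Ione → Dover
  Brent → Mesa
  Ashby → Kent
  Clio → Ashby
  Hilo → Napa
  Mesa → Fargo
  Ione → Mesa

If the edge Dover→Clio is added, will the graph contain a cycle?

Yes

Adding Dover→Clio creates a cycle iff Clio can already reach Dover.
Path from Clio: Clio → Ashby → Jade → Ione → Dover.
So Clio → … → Dover → Clio is a cycle.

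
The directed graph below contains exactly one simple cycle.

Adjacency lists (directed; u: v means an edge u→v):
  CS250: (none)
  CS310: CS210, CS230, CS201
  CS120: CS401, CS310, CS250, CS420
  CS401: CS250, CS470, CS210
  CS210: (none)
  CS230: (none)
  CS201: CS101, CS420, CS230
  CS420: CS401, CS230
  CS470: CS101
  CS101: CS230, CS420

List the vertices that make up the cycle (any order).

CS101, CS401, CS420, CS470

DFS with gray/black marking from CS401:
CS401 gray
  CS250 gray
  CS250 black
  CS470 gray
    CS101 gray
      CS230 gray
      CS230 black
      CS420 gray
        CS420→CS401: CS401 is gray → back edge
Back edge closes the cycle CS401 → CS470 → CS101 → CS420 → CS401; its vertices are {CS101, CS401, CS420, CS470}.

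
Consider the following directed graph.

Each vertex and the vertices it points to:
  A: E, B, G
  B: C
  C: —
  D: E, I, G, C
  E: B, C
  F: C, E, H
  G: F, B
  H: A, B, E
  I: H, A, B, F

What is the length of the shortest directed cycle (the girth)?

4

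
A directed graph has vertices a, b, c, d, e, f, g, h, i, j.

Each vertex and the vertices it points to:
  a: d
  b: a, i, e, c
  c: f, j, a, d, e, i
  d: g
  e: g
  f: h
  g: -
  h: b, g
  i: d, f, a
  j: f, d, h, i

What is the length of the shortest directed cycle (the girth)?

4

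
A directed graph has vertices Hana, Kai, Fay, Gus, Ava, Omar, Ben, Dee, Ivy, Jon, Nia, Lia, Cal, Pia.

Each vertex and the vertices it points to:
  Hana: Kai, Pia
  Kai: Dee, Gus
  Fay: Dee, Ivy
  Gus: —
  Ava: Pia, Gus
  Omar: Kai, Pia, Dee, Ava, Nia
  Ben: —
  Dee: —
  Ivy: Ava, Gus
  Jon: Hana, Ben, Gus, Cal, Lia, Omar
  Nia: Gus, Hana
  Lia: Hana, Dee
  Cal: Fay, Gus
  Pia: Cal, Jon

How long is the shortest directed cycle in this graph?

For each vertex v, BFS finds the shortest path from v back to v.
The shortest such closed walk is Jon → Hana → Pia → Jon, length 3.

3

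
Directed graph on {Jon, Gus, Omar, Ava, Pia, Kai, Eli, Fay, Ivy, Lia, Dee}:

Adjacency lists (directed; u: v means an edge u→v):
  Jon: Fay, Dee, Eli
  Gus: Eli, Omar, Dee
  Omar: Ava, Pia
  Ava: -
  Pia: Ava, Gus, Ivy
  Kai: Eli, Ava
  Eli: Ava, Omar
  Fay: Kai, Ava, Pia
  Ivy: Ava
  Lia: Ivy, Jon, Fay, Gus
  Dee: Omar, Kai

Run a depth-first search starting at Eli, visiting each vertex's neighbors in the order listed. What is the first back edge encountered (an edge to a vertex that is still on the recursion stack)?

DFS from Eli (visiting each vertex's neighbors in the order listed); mark gray on enter, black on exit:
Eli gray
  Ava gray
  Ava black
  Omar gray
    Omar→Ava: Ava black — skip
    Pia gray
      Pia→Ava: Ava black — skip
      Gus gray
        Gus→Eli: Eli is gray → back edge
First back edge: Gus → Eli.

Gus->Eli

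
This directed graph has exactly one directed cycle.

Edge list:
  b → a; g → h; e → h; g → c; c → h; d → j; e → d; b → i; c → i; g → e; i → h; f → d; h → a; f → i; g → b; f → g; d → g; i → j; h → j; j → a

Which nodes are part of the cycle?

DFS with gray/black marking from g:
g gray
  c gray
    h gray
      a gray
      a black
      j gray
        j→a: a black — skip
      j black
    h black
    i gray
      i→j: j black — skip
      i→h: h black — skip
    i black
  c black
  e gray
    d gray
      d→g: g is gray → back edge
Back edge closes the cycle g → e → d → g; its vertices are {d, e, g}.

d, e, g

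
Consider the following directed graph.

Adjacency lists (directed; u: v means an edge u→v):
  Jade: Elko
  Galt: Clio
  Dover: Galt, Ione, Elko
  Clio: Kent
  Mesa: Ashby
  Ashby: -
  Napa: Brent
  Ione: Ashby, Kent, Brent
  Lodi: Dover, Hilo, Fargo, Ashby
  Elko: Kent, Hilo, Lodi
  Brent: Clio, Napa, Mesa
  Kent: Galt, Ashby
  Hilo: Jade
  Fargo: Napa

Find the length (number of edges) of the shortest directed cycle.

2

For each vertex v, BFS finds the shortest path from v back to v.
The shortest such closed walk is Napa → Brent → Napa, length 2.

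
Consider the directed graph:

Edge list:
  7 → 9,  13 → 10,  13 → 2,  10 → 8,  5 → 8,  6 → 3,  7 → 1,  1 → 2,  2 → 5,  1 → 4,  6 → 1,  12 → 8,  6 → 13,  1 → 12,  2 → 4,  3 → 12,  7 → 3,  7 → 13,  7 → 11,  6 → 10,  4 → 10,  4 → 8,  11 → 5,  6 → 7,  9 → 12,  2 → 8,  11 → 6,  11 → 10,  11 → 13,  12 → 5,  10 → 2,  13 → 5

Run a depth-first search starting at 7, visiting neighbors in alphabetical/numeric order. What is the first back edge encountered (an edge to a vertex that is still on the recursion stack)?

10→2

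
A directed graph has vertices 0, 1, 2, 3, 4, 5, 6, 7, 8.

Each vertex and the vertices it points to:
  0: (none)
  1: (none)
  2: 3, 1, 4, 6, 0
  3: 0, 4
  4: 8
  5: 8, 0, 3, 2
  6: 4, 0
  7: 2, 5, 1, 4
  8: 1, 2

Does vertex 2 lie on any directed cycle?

2 is on a cycle iff 2 can reach itself via ≥1 edge.
2 → 4 → 8 → 2 — yes.

Yes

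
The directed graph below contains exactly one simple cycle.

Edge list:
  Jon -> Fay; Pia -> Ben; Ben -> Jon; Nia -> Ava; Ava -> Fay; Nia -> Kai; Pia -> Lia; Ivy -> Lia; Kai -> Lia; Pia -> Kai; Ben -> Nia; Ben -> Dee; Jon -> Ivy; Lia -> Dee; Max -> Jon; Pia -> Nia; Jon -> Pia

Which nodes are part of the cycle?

Ben, Jon, Pia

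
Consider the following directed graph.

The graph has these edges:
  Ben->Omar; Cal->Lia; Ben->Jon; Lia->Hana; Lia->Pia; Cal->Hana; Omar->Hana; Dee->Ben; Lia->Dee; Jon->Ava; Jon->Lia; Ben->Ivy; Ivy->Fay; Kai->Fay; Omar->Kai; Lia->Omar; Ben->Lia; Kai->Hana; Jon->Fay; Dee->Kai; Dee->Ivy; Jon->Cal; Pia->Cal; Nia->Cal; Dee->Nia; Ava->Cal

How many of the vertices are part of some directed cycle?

8

A vertex is on a directed cycle iff it belongs to a strongly connected component of size ≥ 2 (or has a self-loop).
The vertices on cycles are {Ava, Ben, Cal, Dee, Jon, Lia, Nia, Pia} — 8 in total.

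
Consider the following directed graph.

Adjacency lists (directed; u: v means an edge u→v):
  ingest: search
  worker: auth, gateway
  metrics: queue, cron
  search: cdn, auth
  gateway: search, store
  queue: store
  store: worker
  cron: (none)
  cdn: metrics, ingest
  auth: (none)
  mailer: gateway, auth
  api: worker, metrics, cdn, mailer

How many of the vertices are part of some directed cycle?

8

A vertex is on a directed cycle iff it belongs to a strongly connected component of size ≥ 2 (or has a self-loop).
The vertices on cycles are {cdn, queue, store, ingest, search, worker, gateway, metrics} — 8 in total.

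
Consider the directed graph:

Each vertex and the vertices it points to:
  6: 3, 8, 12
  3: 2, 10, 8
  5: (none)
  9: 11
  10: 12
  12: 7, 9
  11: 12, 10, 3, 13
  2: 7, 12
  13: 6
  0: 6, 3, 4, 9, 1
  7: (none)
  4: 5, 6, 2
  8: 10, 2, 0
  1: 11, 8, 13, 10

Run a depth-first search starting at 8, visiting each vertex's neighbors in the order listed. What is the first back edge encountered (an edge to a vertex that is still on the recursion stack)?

DFS from 8 (visiting each vertex's neighbors in the order listed); mark gray on enter, black on exit:
8 gray
  10 gray
    12 gray
      7 gray
      7 black
      9 gray
        11 gray
          11→12: 12 is gray → back edge
First back edge: 11 → 12.

11->12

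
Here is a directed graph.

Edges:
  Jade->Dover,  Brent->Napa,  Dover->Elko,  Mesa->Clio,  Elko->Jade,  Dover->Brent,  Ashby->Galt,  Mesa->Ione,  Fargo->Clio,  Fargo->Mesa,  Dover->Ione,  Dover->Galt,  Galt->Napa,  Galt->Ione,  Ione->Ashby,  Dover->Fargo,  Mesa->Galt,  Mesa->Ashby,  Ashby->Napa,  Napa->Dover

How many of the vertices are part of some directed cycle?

10

A vertex is on a directed cycle iff it belongs to a strongly connected component of size ≥ 2 (or has a self-loop).
The vertices on cycles are {Elko, Galt, Ione, Jade, Mesa, Napa, Ashby, Brent, Dover, Fargo} — 10 in total.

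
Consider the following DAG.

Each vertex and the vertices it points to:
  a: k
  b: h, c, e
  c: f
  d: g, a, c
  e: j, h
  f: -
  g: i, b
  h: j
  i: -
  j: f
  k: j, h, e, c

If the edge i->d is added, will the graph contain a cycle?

Yes

Adding i→d creates a cycle iff d can already reach i.
Path from d: d → g → i.
So d → … → i → d is a cycle.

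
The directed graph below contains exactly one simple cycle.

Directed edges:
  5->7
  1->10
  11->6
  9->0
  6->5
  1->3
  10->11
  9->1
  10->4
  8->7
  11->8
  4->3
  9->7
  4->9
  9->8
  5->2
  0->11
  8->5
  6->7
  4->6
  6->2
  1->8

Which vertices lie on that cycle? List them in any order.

DFS with gray/black marking from 9:
9 gray
  8 gray
    7 gray
    7 black
    5 gray
      2 gray
      2 black
      5→7: 7 black — skip
    5 black
  8 black
  9→7: 7 black — skip
  1 gray
    10 gray
      4 gray
        4→9: 9 is gray → back edge
Back edge closes the cycle 9 → 1 → 10 → 4 → 9; its vertices are {1, 4, 9, 10}.

1, 4, 9, 10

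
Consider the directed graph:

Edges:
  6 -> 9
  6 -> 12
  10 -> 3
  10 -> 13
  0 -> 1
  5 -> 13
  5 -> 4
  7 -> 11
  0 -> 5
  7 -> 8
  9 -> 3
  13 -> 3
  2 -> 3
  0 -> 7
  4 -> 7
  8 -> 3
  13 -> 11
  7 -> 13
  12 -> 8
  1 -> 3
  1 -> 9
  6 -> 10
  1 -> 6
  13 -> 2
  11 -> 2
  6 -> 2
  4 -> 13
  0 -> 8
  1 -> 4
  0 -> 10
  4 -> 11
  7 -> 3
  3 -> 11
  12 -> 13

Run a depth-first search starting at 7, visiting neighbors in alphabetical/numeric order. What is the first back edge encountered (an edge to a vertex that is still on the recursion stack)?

2->3

DFS from 7 (visiting neighbors in alphabetical/numeric order); mark gray on enter, black on exit:
7 gray
  3 gray
    11 gray
      2 gray
        2→3: 3 is gray → back edge
First back edge: 2 → 3.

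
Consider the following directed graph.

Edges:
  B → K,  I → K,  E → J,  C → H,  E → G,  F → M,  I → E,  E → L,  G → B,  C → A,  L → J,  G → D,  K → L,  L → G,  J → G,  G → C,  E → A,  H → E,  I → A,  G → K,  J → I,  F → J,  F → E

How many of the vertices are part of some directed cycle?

A vertex is on a directed cycle iff it belongs to a strongly connected component of size ≥ 2 (or has a self-loop).
The vertices on cycles are {B, C, E, G, H, I, J, K, L} — 9 in total.

9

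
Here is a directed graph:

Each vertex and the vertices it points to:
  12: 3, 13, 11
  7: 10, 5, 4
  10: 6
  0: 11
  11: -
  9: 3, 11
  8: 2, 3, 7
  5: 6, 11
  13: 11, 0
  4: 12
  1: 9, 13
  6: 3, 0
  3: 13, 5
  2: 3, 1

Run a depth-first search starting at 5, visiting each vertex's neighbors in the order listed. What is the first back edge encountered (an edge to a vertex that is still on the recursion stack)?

3->5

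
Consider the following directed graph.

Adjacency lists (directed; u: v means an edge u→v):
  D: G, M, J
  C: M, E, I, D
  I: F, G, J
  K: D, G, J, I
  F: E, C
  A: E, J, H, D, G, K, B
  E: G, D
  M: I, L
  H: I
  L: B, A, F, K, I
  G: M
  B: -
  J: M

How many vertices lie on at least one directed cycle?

12

A vertex is on a directed cycle iff it belongs to a strongly connected component of size ≥ 2 (or has a self-loop).
The vertices on cycles are {A, C, D, E, F, G, H, I, J, K, L, M} — 12 in total.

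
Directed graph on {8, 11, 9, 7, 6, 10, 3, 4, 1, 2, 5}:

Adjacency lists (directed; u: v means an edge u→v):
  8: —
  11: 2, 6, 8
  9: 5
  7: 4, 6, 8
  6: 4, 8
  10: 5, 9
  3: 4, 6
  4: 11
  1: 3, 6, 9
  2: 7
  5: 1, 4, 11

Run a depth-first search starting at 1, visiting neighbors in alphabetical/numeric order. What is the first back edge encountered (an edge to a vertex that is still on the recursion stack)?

7->4

DFS from 1 (visiting neighbors in alphabetical/numeric order); mark gray on enter, black on exit:
1 gray
  3 gray
    4 gray
      11 gray
        2 gray
          7 gray
            7→4: 4 is gray → back edge
First back edge: 7 → 4.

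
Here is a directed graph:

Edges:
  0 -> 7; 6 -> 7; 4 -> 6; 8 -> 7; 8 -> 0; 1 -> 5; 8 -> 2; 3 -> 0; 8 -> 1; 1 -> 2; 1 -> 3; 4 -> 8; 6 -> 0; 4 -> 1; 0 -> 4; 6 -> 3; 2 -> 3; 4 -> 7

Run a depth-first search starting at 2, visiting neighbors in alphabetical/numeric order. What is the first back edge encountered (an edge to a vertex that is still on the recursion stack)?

1→2

DFS from 2 (visiting neighbors in alphabetical/numeric order); mark gray on enter, black on exit:
2 gray
  3 gray
    0 gray
      4 gray
        1 gray
          1→2: 2 is gray → back edge
First back edge: 1 → 2.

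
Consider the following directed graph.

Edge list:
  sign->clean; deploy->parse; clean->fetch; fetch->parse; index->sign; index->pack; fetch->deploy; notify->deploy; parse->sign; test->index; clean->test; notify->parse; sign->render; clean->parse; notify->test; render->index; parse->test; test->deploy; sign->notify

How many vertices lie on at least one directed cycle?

9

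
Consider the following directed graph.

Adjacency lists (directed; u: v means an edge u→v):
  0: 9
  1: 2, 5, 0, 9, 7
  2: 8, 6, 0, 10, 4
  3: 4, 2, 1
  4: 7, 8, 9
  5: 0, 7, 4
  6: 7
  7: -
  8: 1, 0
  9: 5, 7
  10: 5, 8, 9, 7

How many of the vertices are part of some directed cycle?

8

A vertex is on a directed cycle iff it belongs to a strongly connected component of size ≥ 2 (or has a self-loop).
The vertices on cycles are {0, 1, 2, 4, 5, 8, 9, 10} — 8 in total.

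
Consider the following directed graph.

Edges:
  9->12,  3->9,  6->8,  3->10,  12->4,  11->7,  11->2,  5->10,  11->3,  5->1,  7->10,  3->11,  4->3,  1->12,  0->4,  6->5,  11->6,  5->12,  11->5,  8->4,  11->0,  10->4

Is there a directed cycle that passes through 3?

3 is on a cycle iff 3 can reach itself via ≥1 edge.
3 → 11 → 3 — yes.

Yes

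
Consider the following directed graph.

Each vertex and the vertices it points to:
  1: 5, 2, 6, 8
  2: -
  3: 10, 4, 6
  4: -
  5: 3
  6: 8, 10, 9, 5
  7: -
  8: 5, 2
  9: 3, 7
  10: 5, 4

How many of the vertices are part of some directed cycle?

A vertex is on a directed cycle iff it belongs to a strongly connected component of size ≥ 2 (or has a self-loop).
The vertices on cycles are {3, 5, 6, 8, 9, 10} — 6 in total.

6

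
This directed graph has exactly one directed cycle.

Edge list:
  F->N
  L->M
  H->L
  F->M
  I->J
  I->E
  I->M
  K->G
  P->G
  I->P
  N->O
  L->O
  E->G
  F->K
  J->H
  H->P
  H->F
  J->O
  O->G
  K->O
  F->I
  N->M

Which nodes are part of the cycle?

F, H, I, J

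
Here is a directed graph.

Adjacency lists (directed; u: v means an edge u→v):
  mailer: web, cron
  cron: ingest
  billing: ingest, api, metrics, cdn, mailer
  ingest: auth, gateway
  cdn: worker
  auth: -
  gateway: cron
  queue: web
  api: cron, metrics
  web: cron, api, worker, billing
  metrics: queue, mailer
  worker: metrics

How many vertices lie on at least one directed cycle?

11

A vertex is on a directed cycle iff it belongs to a strongly connected component of size ≥ 2 (or has a self-loop).
The vertices on cycles are {api, cdn, web, cron, queue, ingest, mailer, worker, billing, gateway, metrics} — 11 in total.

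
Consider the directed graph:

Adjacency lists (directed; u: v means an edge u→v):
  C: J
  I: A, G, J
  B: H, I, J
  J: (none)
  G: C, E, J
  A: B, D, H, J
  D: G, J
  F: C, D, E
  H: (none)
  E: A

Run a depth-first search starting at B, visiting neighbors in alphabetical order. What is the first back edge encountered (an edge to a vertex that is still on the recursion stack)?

A->B

DFS from B (visiting neighbors in alphabetical order); mark gray on enter, black on exit:
B gray
  H gray
  H black
  I gray
    A gray
      A→B: B is gray → back edge
First back edge: A → B.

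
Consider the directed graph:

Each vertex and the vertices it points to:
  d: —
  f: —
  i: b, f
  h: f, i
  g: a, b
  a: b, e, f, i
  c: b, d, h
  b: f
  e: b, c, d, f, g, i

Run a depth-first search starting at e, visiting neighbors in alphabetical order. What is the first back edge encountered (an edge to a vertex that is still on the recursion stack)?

a→e

DFS from e (visiting neighbors in alphabetical order); mark gray on enter, black on exit:
e gray
  b gray
    f gray
    f black
  b black
  c gray
    c→b: b black — skip
    d gray
    d black
    h gray
      h→f: f black — skip
      i gray
        i→b: b black — skip
        i→f: f black — skip
      i black
    h black
  c black
  e→d: d black — skip
  e→f: f black — skip
  g gray
    a gray
      a→b: b black — skip
      a→e: e is gray → back edge
First back edge: a → e.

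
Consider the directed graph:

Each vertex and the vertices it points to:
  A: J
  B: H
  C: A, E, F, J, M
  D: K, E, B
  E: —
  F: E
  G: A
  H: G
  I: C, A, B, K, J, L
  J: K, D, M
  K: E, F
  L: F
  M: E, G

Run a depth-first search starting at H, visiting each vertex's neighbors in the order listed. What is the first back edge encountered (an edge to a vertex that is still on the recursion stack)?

B→H

DFS from H (visiting each vertex's neighbors in the order listed); mark gray on enter, black on exit:
H gray
  G gray
    A gray
      J gray
        K gray
          E gray
          E black
          F gray
            F→E: E black — skip
          F black
        K black
        D gray
          D→K: K black — skip
          D→E: E black — skip
          B gray
            B→H: H is gray → back edge
First back edge: B → H.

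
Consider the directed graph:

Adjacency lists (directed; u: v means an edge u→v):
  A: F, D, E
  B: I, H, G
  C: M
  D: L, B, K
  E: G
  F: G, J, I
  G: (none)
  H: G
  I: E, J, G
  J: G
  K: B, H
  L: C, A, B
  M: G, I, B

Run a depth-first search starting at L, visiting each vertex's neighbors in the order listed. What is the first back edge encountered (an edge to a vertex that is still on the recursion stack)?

D->L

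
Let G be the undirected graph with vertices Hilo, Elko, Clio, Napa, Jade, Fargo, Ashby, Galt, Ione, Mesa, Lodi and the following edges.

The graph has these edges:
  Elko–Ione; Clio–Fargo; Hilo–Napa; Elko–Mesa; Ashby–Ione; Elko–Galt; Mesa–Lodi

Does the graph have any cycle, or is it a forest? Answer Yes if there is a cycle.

DFS, tracking each vertex's parent; an edge to a visited non-parent vertex closes a cycle.
Start from Hilo:
visit Hilo (parent –)
  visit Napa (parent Hilo)
    Napa–Hilo: parent, skip
visit Elko (parent –)
  visit Mesa (parent Elko)
    Mesa–Elko: parent, skip
    visit Lodi (parent Mesa)
      Lodi–Mesa: parent, skip
  visit Ione (parent Elko)
    Ione–Elko: parent, skip
    visit Ashby (parent Ione)
      Ashby–Ione: parent, skip
  visit Galt (parent Elko)
    Galt–Elko: parent, skip
visit Clio (parent –)
  visit Fargo (parent Clio)
    Fargo–Clio: parent, skip
visit Jade (parent –)
No non-parent visited neighbor found — the graph is a forest.

No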